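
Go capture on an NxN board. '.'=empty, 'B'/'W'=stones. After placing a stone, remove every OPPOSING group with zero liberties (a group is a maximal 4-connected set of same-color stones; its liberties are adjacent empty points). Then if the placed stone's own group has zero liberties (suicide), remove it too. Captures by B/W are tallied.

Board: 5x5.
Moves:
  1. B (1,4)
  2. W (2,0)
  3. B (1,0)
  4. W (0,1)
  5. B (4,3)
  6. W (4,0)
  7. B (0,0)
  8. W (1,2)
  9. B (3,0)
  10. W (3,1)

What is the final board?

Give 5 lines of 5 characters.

Move 1: B@(1,4) -> caps B=0 W=0
Move 2: W@(2,0) -> caps B=0 W=0
Move 3: B@(1,0) -> caps B=0 W=0
Move 4: W@(0,1) -> caps B=0 W=0
Move 5: B@(4,3) -> caps B=0 W=0
Move 6: W@(4,0) -> caps B=0 W=0
Move 7: B@(0,0) -> caps B=0 W=0
Move 8: W@(1,2) -> caps B=0 W=0
Move 9: B@(3,0) -> caps B=0 W=0
Move 10: W@(3,1) -> caps B=0 W=1

Answer: BW...
B.W.B
W....
.W...
W..B.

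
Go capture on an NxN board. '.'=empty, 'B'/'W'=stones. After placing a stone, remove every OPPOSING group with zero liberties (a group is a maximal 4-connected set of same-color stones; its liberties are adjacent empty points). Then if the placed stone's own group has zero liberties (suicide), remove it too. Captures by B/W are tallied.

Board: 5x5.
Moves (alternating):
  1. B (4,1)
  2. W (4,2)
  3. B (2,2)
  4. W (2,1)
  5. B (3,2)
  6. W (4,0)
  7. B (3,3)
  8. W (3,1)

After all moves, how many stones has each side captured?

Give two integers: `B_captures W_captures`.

Move 1: B@(4,1) -> caps B=0 W=0
Move 2: W@(4,2) -> caps B=0 W=0
Move 3: B@(2,2) -> caps B=0 W=0
Move 4: W@(2,1) -> caps B=0 W=0
Move 5: B@(3,2) -> caps B=0 W=0
Move 6: W@(4,0) -> caps B=0 W=0
Move 7: B@(3,3) -> caps B=0 W=0
Move 8: W@(3,1) -> caps B=0 W=1

Answer: 0 1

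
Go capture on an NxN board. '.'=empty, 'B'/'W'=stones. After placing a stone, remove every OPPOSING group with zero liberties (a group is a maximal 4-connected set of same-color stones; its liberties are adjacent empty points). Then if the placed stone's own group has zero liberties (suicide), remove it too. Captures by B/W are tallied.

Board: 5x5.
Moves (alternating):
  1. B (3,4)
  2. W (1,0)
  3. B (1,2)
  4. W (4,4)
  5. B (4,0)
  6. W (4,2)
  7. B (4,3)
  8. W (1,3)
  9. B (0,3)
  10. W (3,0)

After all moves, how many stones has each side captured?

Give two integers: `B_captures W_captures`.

Move 1: B@(3,4) -> caps B=0 W=0
Move 2: W@(1,0) -> caps B=0 W=0
Move 3: B@(1,2) -> caps B=0 W=0
Move 4: W@(4,4) -> caps B=0 W=0
Move 5: B@(4,0) -> caps B=0 W=0
Move 6: W@(4,2) -> caps B=0 W=0
Move 7: B@(4,3) -> caps B=1 W=0
Move 8: W@(1,3) -> caps B=1 W=0
Move 9: B@(0,3) -> caps B=1 W=0
Move 10: W@(3,0) -> caps B=1 W=0

Answer: 1 0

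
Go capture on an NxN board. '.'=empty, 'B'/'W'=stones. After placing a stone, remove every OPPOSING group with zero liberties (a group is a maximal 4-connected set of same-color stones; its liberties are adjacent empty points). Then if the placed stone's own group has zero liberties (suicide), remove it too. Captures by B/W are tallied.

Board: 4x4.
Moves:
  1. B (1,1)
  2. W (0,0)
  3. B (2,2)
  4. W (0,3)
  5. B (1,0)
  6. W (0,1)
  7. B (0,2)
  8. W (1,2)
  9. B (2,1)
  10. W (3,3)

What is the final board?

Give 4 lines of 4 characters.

Move 1: B@(1,1) -> caps B=0 W=0
Move 2: W@(0,0) -> caps B=0 W=0
Move 3: B@(2,2) -> caps B=0 W=0
Move 4: W@(0,3) -> caps B=0 W=0
Move 5: B@(1,0) -> caps B=0 W=0
Move 6: W@(0,1) -> caps B=0 W=0
Move 7: B@(0,2) -> caps B=2 W=0
Move 8: W@(1,2) -> caps B=2 W=0
Move 9: B@(2,1) -> caps B=2 W=0
Move 10: W@(3,3) -> caps B=2 W=0

Answer: ..BW
BBW.
.BB.
...W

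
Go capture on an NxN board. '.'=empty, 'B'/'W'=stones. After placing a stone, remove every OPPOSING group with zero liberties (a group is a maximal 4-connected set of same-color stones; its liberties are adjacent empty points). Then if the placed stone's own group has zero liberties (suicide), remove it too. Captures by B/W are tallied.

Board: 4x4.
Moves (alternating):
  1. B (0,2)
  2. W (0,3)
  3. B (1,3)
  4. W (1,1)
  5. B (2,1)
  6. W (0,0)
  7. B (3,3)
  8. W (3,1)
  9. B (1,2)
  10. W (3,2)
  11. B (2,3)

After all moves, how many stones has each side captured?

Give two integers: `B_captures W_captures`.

Move 1: B@(0,2) -> caps B=0 W=0
Move 2: W@(0,3) -> caps B=0 W=0
Move 3: B@(1,3) -> caps B=1 W=0
Move 4: W@(1,1) -> caps B=1 W=0
Move 5: B@(2,1) -> caps B=1 W=0
Move 6: W@(0,0) -> caps B=1 W=0
Move 7: B@(3,3) -> caps B=1 W=0
Move 8: W@(3,1) -> caps B=1 W=0
Move 9: B@(1,2) -> caps B=1 W=0
Move 10: W@(3,2) -> caps B=1 W=0
Move 11: B@(2,3) -> caps B=1 W=0

Answer: 1 0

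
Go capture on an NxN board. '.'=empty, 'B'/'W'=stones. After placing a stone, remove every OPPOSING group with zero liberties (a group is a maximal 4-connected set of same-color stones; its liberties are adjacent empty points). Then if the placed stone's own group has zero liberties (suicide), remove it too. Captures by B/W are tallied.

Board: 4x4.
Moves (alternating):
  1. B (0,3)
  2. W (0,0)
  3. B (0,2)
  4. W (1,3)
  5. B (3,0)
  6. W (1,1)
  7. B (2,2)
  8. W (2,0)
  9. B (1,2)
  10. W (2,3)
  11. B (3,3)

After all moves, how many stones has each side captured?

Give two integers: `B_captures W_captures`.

Move 1: B@(0,3) -> caps B=0 W=0
Move 2: W@(0,0) -> caps B=0 W=0
Move 3: B@(0,2) -> caps B=0 W=0
Move 4: W@(1,3) -> caps B=0 W=0
Move 5: B@(3,0) -> caps B=0 W=0
Move 6: W@(1,1) -> caps B=0 W=0
Move 7: B@(2,2) -> caps B=0 W=0
Move 8: W@(2,0) -> caps B=0 W=0
Move 9: B@(1,2) -> caps B=0 W=0
Move 10: W@(2,3) -> caps B=0 W=0
Move 11: B@(3,3) -> caps B=2 W=0

Answer: 2 0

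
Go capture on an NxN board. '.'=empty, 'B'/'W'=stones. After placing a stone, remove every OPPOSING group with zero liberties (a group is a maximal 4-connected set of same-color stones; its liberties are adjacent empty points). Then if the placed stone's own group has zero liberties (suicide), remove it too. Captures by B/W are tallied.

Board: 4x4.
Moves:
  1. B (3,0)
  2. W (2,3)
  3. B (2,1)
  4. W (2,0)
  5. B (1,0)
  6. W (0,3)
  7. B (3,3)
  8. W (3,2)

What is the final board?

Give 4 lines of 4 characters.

Move 1: B@(3,0) -> caps B=0 W=0
Move 2: W@(2,3) -> caps B=0 W=0
Move 3: B@(2,1) -> caps B=0 W=0
Move 4: W@(2,0) -> caps B=0 W=0
Move 5: B@(1,0) -> caps B=1 W=0
Move 6: W@(0,3) -> caps B=1 W=0
Move 7: B@(3,3) -> caps B=1 W=0
Move 8: W@(3,2) -> caps B=1 W=1

Answer: ...W
B...
.B.W
B.W.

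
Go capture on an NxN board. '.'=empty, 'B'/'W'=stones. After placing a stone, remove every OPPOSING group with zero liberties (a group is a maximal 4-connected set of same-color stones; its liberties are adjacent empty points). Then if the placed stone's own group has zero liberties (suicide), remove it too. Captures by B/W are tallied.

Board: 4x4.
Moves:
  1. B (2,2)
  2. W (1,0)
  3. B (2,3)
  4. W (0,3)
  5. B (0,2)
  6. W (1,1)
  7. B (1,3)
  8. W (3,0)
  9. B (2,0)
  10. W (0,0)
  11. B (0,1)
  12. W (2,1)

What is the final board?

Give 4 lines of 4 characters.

Answer: WBB.
WW.B
.WBB
W...

Derivation:
Move 1: B@(2,2) -> caps B=0 W=0
Move 2: W@(1,0) -> caps B=0 W=0
Move 3: B@(2,3) -> caps B=0 W=0
Move 4: W@(0,3) -> caps B=0 W=0
Move 5: B@(0,2) -> caps B=0 W=0
Move 6: W@(1,1) -> caps B=0 W=0
Move 7: B@(1,3) -> caps B=1 W=0
Move 8: W@(3,0) -> caps B=1 W=0
Move 9: B@(2,0) -> caps B=1 W=0
Move 10: W@(0,0) -> caps B=1 W=0
Move 11: B@(0,1) -> caps B=1 W=0
Move 12: W@(2,1) -> caps B=1 W=1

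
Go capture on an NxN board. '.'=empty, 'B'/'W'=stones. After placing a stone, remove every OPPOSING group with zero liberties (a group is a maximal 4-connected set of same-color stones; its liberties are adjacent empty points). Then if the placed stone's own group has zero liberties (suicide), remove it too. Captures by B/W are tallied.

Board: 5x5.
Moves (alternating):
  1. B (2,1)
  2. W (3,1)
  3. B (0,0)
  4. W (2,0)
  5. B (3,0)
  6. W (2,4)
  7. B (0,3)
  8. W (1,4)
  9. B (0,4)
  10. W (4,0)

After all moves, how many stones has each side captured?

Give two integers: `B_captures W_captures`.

Answer: 0 1

Derivation:
Move 1: B@(2,1) -> caps B=0 W=0
Move 2: W@(3,1) -> caps B=0 W=0
Move 3: B@(0,0) -> caps B=0 W=0
Move 4: W@(2,0) -> caps B=0 W=0
Move 5: B@(3,0) -> caps B=0 W=0
Move 6: W@(2,4) -> caps B=0 W=0
Move 7: B@(0,3) -> caps B=0 W=0
Move 8: W@(1,4) -> caps B=0 W=0
Move 9: B@(0,4) -> caps B=0 W=0
Move 10: W@(4,0) -> caps B=0 W=1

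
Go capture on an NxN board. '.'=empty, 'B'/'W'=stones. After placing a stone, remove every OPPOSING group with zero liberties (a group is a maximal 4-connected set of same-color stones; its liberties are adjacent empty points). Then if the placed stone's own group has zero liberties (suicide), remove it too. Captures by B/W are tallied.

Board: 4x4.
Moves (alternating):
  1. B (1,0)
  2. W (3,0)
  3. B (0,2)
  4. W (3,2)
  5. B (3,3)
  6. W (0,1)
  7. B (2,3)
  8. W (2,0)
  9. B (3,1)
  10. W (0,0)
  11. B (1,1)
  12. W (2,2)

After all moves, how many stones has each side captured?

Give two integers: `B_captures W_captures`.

Answer: 2 0

Derivation:
Move 1: B@(1,0) -> caps B=0 W=0
Move 2: W@(3,0) -> caps B=0 W=0
Move 3: B@(0,2) -> caps B=0 W=0
Move 4: W@(3,2) -> caps B=0 W=0
Move 5: B@(3,3) -> caps B=0 W=0
Move 6: W@(0,1) -> caps B=0 W=0
Move 7: B@(2,3) -> caps B=0 W=0
Move 8: W@(2,0) -> caps B=0 W=0
Move 9: B@(3,1) -> caps B=0 W=0
Move 10: W@(0,0) -> caps B=0 W=0
Move 11: B@(1,1) -> caps B=2 W=0
Move 12: W@(2,2) -> caps B=2 W=0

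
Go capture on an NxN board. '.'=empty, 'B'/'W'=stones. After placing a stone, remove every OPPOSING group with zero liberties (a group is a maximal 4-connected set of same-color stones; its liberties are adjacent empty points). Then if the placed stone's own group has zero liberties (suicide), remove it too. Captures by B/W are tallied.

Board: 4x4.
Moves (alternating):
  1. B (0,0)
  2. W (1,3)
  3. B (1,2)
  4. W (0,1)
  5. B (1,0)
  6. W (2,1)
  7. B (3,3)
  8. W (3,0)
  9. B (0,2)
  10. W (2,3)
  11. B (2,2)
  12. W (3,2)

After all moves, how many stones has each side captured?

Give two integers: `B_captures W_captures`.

Answer: 0 1

Derivation:
Move 1: B@(0,0) -> caps B=0 W=0
Move 2: W@(1,3) -> caps B=0 W=0
Move 3: B@(1,2) -> caps B=0 W=0
Move 4: W@(0,1) -> caps B=0 W=0
Move 5: B@(1,0) -> caps B=0 W=0
Move 6: W@(2,1) -> caps B=0 W=0
Move 7: B@(3,3) -> caps B=0 W=0
Move 8: W@(3,0) -> caps B=0 W=0
Move 9: B@(0,2) -> caps B=0 W=0
Move 10: W@(2,3) -> caps B=0 W=0
Move 11: B@(2,2) -> caps B=0 W=0
Move 12: W@(3,2) -> caps B=0 W=1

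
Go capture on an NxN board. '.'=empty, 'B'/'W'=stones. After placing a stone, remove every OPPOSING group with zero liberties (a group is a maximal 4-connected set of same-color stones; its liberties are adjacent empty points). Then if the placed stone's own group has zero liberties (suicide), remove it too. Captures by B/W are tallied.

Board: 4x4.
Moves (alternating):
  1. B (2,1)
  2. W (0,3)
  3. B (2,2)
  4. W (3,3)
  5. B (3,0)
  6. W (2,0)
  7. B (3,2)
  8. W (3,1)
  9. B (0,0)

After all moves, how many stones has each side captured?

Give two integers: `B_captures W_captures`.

Move 1: B@(2,1) -> caps B=0 W=0
Move 2: W@(0,3) -> caps B=0 W=0
Move 3: B@(2,2) -> caps B=0 W=0
Move 4: W@(3,3) -> caps B=0 W=0
Move 5: B@(3,0) -> caps B=0 W=0
Move 6: W@(2,0) -> caps B=0 W=0
Move 7: B@(3,2) -> caps B=0 W=0
Move 8: W@(3,1) -> caps B=0 W=1
Move 9: B@(0,0) -> caps B=0 W=1

Answer: 0 1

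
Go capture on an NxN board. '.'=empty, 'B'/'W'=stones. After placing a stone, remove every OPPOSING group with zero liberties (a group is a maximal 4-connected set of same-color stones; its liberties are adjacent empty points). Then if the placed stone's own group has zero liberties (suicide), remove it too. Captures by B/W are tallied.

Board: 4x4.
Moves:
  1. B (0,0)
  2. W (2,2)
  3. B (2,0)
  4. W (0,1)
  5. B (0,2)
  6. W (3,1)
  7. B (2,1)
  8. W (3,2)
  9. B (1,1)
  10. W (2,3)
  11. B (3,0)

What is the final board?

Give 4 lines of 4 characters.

Move 1: B@(0,0) -> caps B=0 W=0
Move 2: W@(2,2) -> caps B=0 W=0
Move 3: B@(2,0) -> caps B=0 W=0
Move 4: W@(0,1) -> caps B=0 W=0
Move 5: B@(0,2) -> caps B=0 W=0
Move 6: W@(3,1) -> caps B=0 W=0
Move 7: B@(2,1) -> caps B=0 W=0
Move 8: W@(3,2) -> caps B=0 W=0
Move 9: B@(1,1) -> caps B=1 W=0
Move 10: W@(2,3) -> caps B=1 W=0
Move 11: B@(3,0) -> caps B=1 W=0

Answer: B.B.
.B..
BBWW
BWW.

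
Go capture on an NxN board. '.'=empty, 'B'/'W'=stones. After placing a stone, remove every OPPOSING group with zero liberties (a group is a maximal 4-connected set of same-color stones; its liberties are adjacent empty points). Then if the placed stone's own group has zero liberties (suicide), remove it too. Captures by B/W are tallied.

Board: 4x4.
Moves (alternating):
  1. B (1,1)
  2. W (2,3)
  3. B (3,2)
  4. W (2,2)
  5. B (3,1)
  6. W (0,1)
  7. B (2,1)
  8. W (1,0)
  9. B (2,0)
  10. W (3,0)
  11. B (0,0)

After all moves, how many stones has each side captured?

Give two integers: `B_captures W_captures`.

Answer: 1 0

Derivation:
Move 1: B@(1,1) -> caps B=0 W=0
Move 2: W@(2,3) -> caps B=0 W=0
Move 3: B@(3,2) -> caps B=0 W=0
Move 4: W@(2,2) -> caps B=0 W=0
Move 5: B@(3,1) -> caps B=0 W=0
Move 6: W@(0,1) -> caps B=0 W=0
Move 7: B@(2,1) -> caps B=0 W=0
Move 8: W@(1,0) -> caps B=0 W=0
Move 9: B@(2,0) -> caps B=0 W=0
Move 10: W@(3,0) -> caps B=0 W=0
Move 11: B@(0,0) -> caps B=1 W=0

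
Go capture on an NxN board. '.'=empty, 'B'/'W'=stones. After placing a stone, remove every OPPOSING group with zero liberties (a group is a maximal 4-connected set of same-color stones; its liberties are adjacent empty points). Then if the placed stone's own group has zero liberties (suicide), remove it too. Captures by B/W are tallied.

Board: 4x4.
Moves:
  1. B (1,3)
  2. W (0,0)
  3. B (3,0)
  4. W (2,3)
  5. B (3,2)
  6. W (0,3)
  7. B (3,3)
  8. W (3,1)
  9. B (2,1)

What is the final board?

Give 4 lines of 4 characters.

Move 1: B@(1,3) -> caps B=0 W=0
Move 2: W@(0,0) -> caps B=0 W=0
Move 3: B@(3,0) -> caps B=0 W=0
Move 4: W@(2,3) -> caps B=0 W=0
Move 5: B@(3,2) -> caps B=0 W=0
Move 6: W@(0,3) -> caps B=0 W=0
Move 7: B@(3,3) -> caps B=0 W=0
Move 8: W@(3,1) -> caps B=0 W=0
Move 9: B@(2,1) -> caps B=1 W=0

Answer: W..W
...B
.B.W
B.BB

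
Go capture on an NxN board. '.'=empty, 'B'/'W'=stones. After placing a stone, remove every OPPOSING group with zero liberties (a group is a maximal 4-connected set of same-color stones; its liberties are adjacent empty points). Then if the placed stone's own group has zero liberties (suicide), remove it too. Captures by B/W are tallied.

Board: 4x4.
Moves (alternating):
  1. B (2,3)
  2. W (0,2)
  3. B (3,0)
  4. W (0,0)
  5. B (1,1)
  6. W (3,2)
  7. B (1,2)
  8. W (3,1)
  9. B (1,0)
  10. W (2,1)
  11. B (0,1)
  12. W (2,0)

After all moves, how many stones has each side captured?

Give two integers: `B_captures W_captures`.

Move 1: B@(2,3) -> caps B=0 W=0
Move 2: W@(0,2) -> caps B=0 W=0
Move 3: B@(3,0) -> caps B=0 W=0
Move 4: W@(0,0) -> caps B=0 W=0
Move 5: B@(1,1) -> caps B=0 W=0
Move 6: W@(3,2) -> caps B=0 W=0
Move 7: B@(1,2) -> caps B=0 W=0
Move 8: W@(3,1) -> caps B=0 W=0
Move 9: B@(1,0) -> caps B=0 W=0
Move 10: W@(2,1) -> caps B=0 W=0
Move 11: B@(0,1) -> caps B=1 W=0
Move 12: W@(2,0) -> caps B=1 W=1

Answer: 1 1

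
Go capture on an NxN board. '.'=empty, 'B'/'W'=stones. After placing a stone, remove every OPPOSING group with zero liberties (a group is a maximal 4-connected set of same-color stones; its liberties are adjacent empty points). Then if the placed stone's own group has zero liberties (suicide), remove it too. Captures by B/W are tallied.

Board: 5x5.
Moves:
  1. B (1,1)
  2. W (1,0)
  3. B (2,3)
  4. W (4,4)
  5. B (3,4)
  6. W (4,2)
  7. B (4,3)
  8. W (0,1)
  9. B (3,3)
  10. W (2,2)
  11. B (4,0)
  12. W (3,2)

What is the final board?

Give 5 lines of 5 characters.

Answer: .W...
WB...
..WB.
..WBB
B.WB.

Derivation:
Move 1: B@(1,1) -> caps B=0 W=0
Move 2: W@(1,0) -> caps B=0 W=0
Move 3: B@(2,3) -> caps B=0 W=0
Move 4: W@(4,4) -> caps B=0 W=0
Move 5: B@(3,4) -> caps B=0 W=0
Move 6: W@(4,2) -> caps B=0 W=0
Move 7: B@(4,3) -> caps B=1 W=0
Move 8: W@(0,1) -> caps B=1 W=0
Move 9: B@(3,3) -> caps B=1 W=0
Move 10: W@(2,2) -> caps B=1 W=0
Move 11: B@(4,0) -> caps B=1 W=0
Move 12: W@(3,2) -> caps B=1 W=0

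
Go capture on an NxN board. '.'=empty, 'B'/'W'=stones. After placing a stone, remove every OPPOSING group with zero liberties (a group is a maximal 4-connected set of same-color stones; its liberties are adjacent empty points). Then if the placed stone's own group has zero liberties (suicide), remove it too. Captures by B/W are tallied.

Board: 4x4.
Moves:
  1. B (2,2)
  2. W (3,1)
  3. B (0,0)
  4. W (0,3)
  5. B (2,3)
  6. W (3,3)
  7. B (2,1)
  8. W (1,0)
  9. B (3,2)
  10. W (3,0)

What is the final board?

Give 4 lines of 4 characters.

Answer: B..W
W...
.BBB
WWB.

Derivation:
Move 1: B@(2,2) -> caps B=0 W=0
Move 2: W@(3,1) -> caps B=0 W=0
Move 3: B@(0,0) -> caps B=0 W=0
Move 4: W@(0,3) -> caps B=0 W=0
Move 5: B@(2,3) -> caps B=0 W=0
Move 6: W@(3,3) -> caps B=0 W=0
Move 7: B@(2,1) -> caps B=0 W=0
Move 8: W@(1,0) -> caps B=0 W=0
Move 9: B@(3,2) -> caps B=1 W=0
Move 10: W@(3,0) -> caps B=1 W=0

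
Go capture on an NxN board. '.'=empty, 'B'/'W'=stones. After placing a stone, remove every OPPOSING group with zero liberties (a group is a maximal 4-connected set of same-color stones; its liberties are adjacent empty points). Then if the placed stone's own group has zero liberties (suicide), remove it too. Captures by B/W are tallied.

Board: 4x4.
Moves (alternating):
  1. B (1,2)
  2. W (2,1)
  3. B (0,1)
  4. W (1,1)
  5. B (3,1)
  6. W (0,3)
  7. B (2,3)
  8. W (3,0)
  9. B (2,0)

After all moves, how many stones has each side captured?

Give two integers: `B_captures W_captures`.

Move 1: B@(1,2) -> caps B=0 W=0
Move 2: W@(2,1) -> caps B=0 W=0
Move 3: B@(0,1) -> caps B=0 W=0
Move 4: W@(1,1) -> caps B=0 W=0
Move 5: B@(3,1) -> caps B=0 W=0
Move 6: W@(0,3) -> caps B=0 W=0
Move 7: B@(2,3) -> caps B=0 W=0
Move 8: W@(3,0) -> caps B=0 W=0
Move 9: B@(2,0) -> caps B=1 W=0

Answer: 1 0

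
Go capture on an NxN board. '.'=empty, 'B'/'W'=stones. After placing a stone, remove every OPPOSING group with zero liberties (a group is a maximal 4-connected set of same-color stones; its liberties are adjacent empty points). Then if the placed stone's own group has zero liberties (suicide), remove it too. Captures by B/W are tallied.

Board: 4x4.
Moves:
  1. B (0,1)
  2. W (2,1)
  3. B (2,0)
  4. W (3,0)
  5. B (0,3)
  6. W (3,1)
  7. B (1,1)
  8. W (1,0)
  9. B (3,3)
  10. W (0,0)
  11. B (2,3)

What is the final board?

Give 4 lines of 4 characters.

Move 1: B@(0,1) -> caps B=0 W=0
Move 2: W@(2,1) -> caps B=0 W=0
Move 3: B@(2,0) -> caps B=0 W=0
Move 4: W@(3,0) -> caps B=0 W=0
Move 5: B@(0,3) -> caps B=0 W=0
Move 6: W@(3,1) -> caps B=0 W=0
Move 7: B@(1,1) -> caps B=0 W=0
Move 8: W@(1,0) -> caps B=0 W=1
Move 9: B@(3,3) -> caps B=0 W=1
Move 10: W@(0,0) -> caps B=0 W=1
Move 11: B@(2,3) -> caps B=0 W=1

Answer: WB.B
WB..
.W.B
WW.B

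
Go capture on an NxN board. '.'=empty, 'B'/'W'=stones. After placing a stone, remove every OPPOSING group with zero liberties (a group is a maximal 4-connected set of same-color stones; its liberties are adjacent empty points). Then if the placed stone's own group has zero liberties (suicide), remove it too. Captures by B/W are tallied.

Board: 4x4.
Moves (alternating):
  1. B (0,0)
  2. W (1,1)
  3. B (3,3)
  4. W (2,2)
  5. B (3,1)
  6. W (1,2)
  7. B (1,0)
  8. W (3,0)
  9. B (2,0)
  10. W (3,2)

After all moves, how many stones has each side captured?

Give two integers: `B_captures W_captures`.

Move 1: B@(0,0) -> caps B=0 W=0
Move 2: W@(1,1) -> caps B=0 W=0
Move 3: B@(3,3) -> caps B=0 W=0
Move 4: W@(2,2) -> caps B=0 W=0
Move 5: B@(3,1) -> caps B=0 W=0
Move 6: W@(1,2) -> caps B=0 W=0
Move 7: B@(1,0) -> caps B=0 W=0
Move 8: W@(3,0) -> caps B=0 W=0
Move 9: B@(2,0) -> caps B=1 W=0
Move 10: W@(3,2) -> caps B=1 W=0

Answer: 1 0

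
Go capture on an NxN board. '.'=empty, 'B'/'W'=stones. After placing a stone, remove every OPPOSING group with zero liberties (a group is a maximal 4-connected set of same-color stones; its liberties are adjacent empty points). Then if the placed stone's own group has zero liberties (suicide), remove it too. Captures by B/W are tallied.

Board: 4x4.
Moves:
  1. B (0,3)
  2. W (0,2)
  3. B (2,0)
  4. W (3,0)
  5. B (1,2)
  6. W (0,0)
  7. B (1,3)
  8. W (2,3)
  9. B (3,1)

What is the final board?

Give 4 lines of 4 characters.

Answer: W.WB
..BB
B..W
.B..

Derivation:
Move 1: B@(0,3) -> caps B=0 W=0
Move 2: W@(0,2) -> caps B=0 W=0
Move 3: B@(2,0) -> caps B=0 W=0
Move 4: W@(3,0) -> caps B=0 W=0
Move 5: B@(1,2) -> caps B=0 W=0
Move 6: W@(0,0) -> caps B=0 W=0
Move 7: B@(1,3) -> caps B=0 W=0
Move 8: W@(2,3) -> caps B=0 W=0
Move 9: B@(3,1) -> caps B=1 W=0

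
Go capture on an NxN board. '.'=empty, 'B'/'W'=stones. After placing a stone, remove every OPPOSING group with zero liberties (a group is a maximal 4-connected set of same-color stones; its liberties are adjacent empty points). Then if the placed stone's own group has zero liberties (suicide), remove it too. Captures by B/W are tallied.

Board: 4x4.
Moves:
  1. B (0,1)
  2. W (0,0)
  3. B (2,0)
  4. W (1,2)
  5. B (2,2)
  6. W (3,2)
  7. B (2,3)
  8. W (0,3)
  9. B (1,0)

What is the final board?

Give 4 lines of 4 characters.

Move 1: B@(0,1) -> caps B=0 W=0
Move 2: W@(0,0) -> caps B=0 W=0
Move 3: B@(2,0) -> caps B=0 W=0
Move 4: W@(1,2) -> caps B=0 W=0
Move 5: B@(2,2) -> caps B=0 W=0
Move 6: W@(3,2) -> caps B=0 W=0
Move 7: B@(2,3) -> caps B=0 W=0
Move 8: W@(0,3) -> caps B=0 W=0
Move 9: B@(1,0) -> caps B=1 W=0

Answer: .B.W
B.W.
B.BB
..W.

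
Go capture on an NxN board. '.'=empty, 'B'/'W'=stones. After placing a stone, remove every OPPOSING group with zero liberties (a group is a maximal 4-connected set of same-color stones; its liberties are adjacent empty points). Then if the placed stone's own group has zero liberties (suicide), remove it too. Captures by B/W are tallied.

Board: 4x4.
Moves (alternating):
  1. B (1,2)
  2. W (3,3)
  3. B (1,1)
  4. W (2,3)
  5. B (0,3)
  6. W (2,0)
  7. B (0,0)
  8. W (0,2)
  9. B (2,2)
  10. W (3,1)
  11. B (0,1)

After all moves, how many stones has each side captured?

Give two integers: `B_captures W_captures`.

Answer: 1 0

Derivation:
Move 1: B@(1,2) -> caps B=0 W=0
Move 2: W@(3,3) -> caps B=0 W=0
Move 3: B@(1,1) -> caps B=0 W=0
Move 4: W@(2,3) -> caps B=0 W=0
Move 5: B@(0,3) -> caps B=0 W=0
Move 6: W@(2,0) -> caps B=0 W=0
Move 7: B@(0,0) -> caps B=0 W=0
Move 8: W@(0,2) -> caps B=0 W=0
Move 9: B@(2,2) -> caps B=0 W=0
Move 10: W@(3,1) -> caps B=0 W=0
Move 11: B@(0,1) -> caps B=1 W=0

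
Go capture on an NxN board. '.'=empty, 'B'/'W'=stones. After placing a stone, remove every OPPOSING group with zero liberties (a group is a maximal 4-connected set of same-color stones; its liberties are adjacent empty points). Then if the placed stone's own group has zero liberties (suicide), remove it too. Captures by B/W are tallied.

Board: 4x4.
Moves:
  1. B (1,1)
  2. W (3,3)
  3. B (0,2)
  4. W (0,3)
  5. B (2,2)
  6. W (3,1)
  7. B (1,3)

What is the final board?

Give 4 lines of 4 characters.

Answer: ..B.
.B.B
..B.
.W.W

Derivation:
Move 1: B@(1,1) -> caps B=0 W=0
Move 2: W@(3,3) -> caps B=0 W=0
Move 3: B@(0,2) -> caps B=0 W=0
Move 4: W@(0,3) -> caps B=0 W=0
Move 5: B@(2,2) -> caps B=0 W=0
Move 6: W@(3,1) -> caps B=0 W=0
Move 7: B@(1,3) -> caps B=1 W=0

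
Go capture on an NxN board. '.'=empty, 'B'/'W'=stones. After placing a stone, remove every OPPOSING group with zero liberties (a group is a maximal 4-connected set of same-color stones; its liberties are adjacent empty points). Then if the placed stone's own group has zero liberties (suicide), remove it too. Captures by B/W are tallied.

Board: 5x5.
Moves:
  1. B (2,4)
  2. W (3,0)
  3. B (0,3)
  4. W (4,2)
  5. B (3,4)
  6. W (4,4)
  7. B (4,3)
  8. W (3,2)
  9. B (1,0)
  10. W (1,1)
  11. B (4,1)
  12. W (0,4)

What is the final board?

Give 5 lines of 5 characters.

Move 1: B@(2,4) -> caps B=0 W=0
Move 2: W@(3,0) -> caps B=0 W=0
Move 3: B@(0,3) -> caps B=0 W=0
Move 4: W@(4,2) -> caps B=0 W=0
Move 5: B@(3,4) -> caps B=0 W=0
Move 6: W@(4,4) -> caps B=0 W=0
Move 7: B@(4,3) -> caps B=1 W=0
Move 8: W@(3,2) -> caps B=1 W=0
Move 9: B@(1,0) -> caps B=1 W=0
Move 10: W@(1,1) -> caps B=1 W=0
Move 11: B@(4,1) -> caps B=1 W=0
Move 12: W@(0,4) -> caps B=1 W=0

Answer: ...BW
BW...
....B
W.W.B
.BWB.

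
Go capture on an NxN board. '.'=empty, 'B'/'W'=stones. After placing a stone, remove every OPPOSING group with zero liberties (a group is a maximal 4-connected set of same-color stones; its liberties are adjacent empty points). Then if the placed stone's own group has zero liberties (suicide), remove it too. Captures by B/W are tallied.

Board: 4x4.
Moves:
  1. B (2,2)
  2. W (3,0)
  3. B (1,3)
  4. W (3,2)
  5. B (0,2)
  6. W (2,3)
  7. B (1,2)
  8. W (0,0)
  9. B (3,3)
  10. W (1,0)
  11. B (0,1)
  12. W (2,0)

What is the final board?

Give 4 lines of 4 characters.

Answer: WBB.
W.BB
W.B.
W.WB

Derivation:
Move 1: B@(2,2) -> caps B=0 W=0
Move 2: W@(3,0) -> caps B=0 W=0
Move 3: B@(1,3) -> caps B=0 W=0
Move 4: W@(3,2) -> caps B=0 W=0
Move 5: B@(0,2) -> caps B=0 W=0
Move 6: W@(2,3) -> caps B=0 W=0
Move 7: B@(1,2) -> caps B=0 W=0
Move 8: W@(0,0) -> caps B=0 W=0
Move 9: B@(3,3) -> caps B=1 W=0
Move 10: W@(1,0) -> caps B=1 W=0
Move 11: B@(0,1) -> caps B=1 W=0
Move 12: W@(2,0) -> caps B=1 W=0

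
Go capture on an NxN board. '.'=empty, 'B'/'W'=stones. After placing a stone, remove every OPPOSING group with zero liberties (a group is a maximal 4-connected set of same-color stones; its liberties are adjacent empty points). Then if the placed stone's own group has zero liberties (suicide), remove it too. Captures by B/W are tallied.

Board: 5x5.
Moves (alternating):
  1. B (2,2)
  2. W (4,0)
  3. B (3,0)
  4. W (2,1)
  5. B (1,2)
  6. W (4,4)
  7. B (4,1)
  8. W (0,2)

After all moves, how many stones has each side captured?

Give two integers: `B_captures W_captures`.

Answer: 1 0

Derivation:
Move 1: B@(2,2) -> caps B=0 W=0
Move 2: W@(4,0) -> caps B=0 W=0
Move 3: B@(3,0) -> caps B=0 W=0
Move 4: W@(2,1) -> caps B=0 W=0
Move 5: B@(1,2) -> caps B=0 W=0
Move 6: W@(4,4) -> caps B=0 W=0
Move 7: B@(4,1) -> caps B=1 W=0
Move 8: W@(0,2) -> caps B=1 W=0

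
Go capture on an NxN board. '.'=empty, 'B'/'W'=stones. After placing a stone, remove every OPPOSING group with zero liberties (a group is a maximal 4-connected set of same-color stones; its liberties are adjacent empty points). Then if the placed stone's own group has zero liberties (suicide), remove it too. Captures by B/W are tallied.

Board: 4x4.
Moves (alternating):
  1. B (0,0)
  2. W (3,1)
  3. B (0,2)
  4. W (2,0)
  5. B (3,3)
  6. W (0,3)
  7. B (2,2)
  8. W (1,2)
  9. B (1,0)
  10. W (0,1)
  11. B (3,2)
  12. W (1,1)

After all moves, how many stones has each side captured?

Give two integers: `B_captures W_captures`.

Answer: 0 3

Derivation:
Move 1: B@(0,0) -> caps B=0 W=0
Move 2: W@(3,1) -> caps B=0 W=0
Move 3: B@(0,2) -> caps B=0 W=0
Move 4: W@(2,0) -> caps B=0 W=0
Move 5: B@(3,3) -> caps B=0 W=0
Move 6: W@(0,3) -> caps B=0 W=0
Move 7: B@(2,2) -> caps B=0 W=0
Move 8: W@(1,2) -> caps B=0 W=0
Move 9: B@(1,0) -> caps B=0 W=0
Move 10: W@(0,1) -> caps B=0 W=1
Move 11: B@(3,2) -> caps B=0 W=1
Move 12: W@(1,1) -> caps B=0 W=3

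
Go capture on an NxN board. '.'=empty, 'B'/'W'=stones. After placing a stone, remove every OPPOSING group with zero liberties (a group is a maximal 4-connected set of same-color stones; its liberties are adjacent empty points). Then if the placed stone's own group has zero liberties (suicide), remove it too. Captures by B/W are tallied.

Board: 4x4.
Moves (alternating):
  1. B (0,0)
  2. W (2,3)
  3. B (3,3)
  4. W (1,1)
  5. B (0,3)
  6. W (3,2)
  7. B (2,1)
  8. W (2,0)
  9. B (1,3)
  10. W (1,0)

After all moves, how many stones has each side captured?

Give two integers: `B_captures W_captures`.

Move 1: B@(0,0) -> caps B=0 W=0
Move 2: W@(2,3) -> caps B=0 W=0
Move 3: B@(3,3) -> caps B=0 W=0
Move 4: W@(1,1) -> caps B=0 W=0
Move 5: B@(0,3) -> caps B=0 W=0
Move 6: W@(3,2) -> caps B=0 W=1
Move 7: B@(2,1) -> caps B=0 W=1
Move 8: W@(2,0) -> caps B=0 W=1
Move 9: B@(1,3) -> caps B=0 W=1
Move 10: W@(1,0) -> caps B=0 W=1

Answer: 0 1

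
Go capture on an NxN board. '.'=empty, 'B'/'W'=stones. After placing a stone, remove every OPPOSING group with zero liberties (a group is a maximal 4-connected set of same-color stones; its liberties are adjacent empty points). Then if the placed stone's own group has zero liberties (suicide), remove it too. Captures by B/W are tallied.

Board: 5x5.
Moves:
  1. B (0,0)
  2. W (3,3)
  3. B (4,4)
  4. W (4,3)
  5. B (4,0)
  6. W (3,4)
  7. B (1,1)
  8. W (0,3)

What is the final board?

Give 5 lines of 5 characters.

Move 1: B@(0,0) -> caps B=0 W=0
Move 2: W@(3,3) -> caps B=0 W=0
Move 3: B@(4,4) -> caps B=0 W=0
Move 4: W@(4,3) -> caps B=0 W=0
Move 5: B@(4,0) -> caps B=0 W=0
Move 6: W@(3,4) -> caps B=0 W=1
Move 7: B@(1,1) -> caps B=0 W=1
Move 8: W@(0,3) -> caps B=0 W=1

Answer: B..W.
.B...
.....
...WW
B..W.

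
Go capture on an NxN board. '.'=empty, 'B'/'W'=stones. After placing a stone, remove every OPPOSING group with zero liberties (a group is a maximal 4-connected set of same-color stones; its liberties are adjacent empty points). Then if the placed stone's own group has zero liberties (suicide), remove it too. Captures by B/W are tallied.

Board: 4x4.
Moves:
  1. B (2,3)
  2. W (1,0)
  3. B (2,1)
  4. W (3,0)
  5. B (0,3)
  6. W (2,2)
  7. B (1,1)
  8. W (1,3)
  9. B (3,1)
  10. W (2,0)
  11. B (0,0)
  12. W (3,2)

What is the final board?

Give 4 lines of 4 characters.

Answer: B..B
.B.W
.BWB
.BW.

Derivation:
Move 1: B@(2,3) -> caps B=0 W=0
Move 2: W@(1,0) -> caps B=0 W=0
Move 3: B@(2,1) -> caps B=0 W=0
Move 4: W@(3,0) -> caps B=0 W=0
Move 5: B@(0,3) -> caps B=0 W=0
Move 6: W@(2,2) -> caps B=0 W=0
Move 7: B@(1,1) -> caps B=0 W=0
Move 8: W@(1,3) -> caps B=0 W=0
Move 9: B@(3,1) -> caps B=0 W=0
Move 10: W@(2,0) -> caps B=0 W=0
Move 11: B@(0,0) -> caps B=3 W=0
Move 12: W@(3,2) -> caps B=3 W=0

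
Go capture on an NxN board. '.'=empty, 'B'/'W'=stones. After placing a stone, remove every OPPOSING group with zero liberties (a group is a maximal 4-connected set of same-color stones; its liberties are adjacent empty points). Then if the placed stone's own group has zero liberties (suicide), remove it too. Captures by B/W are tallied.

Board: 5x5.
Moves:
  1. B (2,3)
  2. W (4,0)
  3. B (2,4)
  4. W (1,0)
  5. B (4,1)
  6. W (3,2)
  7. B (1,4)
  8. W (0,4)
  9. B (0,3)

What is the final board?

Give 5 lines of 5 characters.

Answer: ...B.
W...B
...BB
..W..
WB...

Derivation:
Move 1: B@(2,3) -> caps B=0 W=0
Move 2: W@(4,0) -> caps B=0 W=0
Move 3: B@(2,4) -> caps B=0 W=0
Move 4: W@(1,0) -> caps B=0 W=0
Move 5: B@(4,1) -> caps B=0 W=0
Move 6: W@(3,2) -> caps B=0 W=0
Move 7: B@(1,4) -> caps B=0 W=0
Move 8: W@(0,4) -> caps B=0 W=0
Move 9: B@(0,3) -> caps B=1 W=0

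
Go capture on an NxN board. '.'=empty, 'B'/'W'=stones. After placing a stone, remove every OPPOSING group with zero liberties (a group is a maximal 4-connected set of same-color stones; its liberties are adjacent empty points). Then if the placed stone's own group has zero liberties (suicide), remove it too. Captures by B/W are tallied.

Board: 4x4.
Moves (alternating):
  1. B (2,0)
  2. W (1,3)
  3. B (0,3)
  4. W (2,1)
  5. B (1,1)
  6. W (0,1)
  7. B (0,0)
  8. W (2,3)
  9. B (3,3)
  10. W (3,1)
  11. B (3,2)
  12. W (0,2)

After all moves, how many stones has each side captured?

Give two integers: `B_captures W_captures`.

Move 1: B@(2,0) -> caps B=0 W=0
Move 2: W@(1,3) -> caps B=0 W=0
Move 3: B@(0,3) -> caps B=0 W=0
Move 4: W@(2,1) -> caps B=0 W=0
Move 5: B@(1,1) -> caps B=0 W=0
Move 6: W@(0,1) -> caps B=0 W=0
Move 7: B@(0,0) -> caps B=0 W=0
Move 8: W@(2,3) -> caps B=0 W=0
Move 9: B@(3,3) -> caps B=0 W=0
Move 10: W@(3,1) -> caps B=0 W=0
Move 11: B@(3,2) -> caps B=0 W=0
Move 12: W@(0,2) -> caps B=0 W=1

Answer: 0 1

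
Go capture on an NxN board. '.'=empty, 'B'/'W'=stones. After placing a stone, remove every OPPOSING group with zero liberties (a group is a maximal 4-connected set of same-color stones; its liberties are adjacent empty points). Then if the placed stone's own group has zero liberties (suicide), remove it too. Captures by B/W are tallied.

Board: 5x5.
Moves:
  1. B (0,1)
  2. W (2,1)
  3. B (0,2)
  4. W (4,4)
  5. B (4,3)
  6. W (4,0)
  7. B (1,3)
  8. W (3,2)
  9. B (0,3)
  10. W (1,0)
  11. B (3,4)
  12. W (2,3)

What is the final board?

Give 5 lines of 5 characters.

Answer: .BBB.
W..B.
.W.W.
..W.B
W..B.

Derivation:
Move 1: B@(0,1) -> caps B=0 W=0
Move 2: W@(2,1) -> caps B=0 W=0
Move 3: B@(0,2) -> caps B=0 W=0
Move 4: W@(4,4) -> caps B=0 W=0
Move 5: B@(4,3) -> caps B=0 W=0
Move 6: W@(4,0) -> caps B=0 W=0
Move 7: B@(1,3) -> caps B=0 W=0
Move 8: W@(3,2) -> caps B=0 W=0
Move 9: B@(0,3) -> caps B=0 W=0
Move 10: W@(1,0) -> caps B=0 W=0
Move 11: B@(3,4) -> caps B=1 W=0
Move 12: W@(2,3) -> caps B=1 W=0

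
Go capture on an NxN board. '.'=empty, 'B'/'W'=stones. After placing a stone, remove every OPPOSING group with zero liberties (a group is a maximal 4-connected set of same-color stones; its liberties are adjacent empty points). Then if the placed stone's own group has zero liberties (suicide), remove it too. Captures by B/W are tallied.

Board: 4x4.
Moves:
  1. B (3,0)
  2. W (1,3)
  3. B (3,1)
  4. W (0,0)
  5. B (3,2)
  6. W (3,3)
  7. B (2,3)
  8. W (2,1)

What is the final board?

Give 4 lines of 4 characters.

Move 1: B@(3,0) -> caps B=0 W=0
Move 2: W@(1,3) -> caps B=0 W=0
Move 3: B@(3,1) -> caps B=0 W=0
Move 4: W@(0,0) -> caps B=0 W=0
Move 5: B@(3,2) -> caps B=0 W=0
Move 6: W@(3,3) -> caps B=0 W=0
Move 7: B@(2,3) -> caps B=1 W=0
Move 8: W@(2,1) -> caps B=1 W=0

Answer: W...
...W
.W.B
BBB.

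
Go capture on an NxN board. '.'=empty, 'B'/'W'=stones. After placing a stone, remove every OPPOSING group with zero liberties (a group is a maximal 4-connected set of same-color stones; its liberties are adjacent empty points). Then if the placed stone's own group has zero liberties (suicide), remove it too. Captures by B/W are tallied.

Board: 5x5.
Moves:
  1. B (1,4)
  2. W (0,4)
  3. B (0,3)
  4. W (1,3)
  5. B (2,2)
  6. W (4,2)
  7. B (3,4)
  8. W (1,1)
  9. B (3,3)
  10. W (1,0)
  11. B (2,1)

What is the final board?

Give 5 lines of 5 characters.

Move 1: B@(1,4) -> caps B=0 W=0
Move 2: W@(0,4) -> caps B=0 W=0
Move 3: B@(0,3) -> caps B=1 W=0
Move 4: W@(1,3) -> caps B=1 W=0
Move 5: B@(2,2) -> caps B=1 W=0
Move 6: W@(4,2) -> caps B=1 W=0
Move 7: B@(3,4) -> caps B=1 W=0
Move 8: W@(1,1) -> caps B=1 W=0
Move 9: B@(3,3) -> caps B=1 W=0
Move 10: W@(1,0) -> caps B=1 W=0
Move 11: B@(2,1) -> caps B=1 W=0

Answer: ...B.
WW.WB
.BB..
...BB
..W..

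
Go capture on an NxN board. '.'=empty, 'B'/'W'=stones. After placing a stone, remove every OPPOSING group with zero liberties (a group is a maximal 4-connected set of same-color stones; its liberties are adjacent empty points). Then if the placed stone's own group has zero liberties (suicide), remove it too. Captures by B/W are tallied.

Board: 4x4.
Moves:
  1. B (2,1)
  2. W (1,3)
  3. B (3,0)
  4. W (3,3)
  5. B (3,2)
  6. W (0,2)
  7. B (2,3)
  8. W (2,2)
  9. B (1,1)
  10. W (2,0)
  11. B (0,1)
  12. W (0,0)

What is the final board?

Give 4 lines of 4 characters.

Move 1: B@(2,1) -> caps B=0 W=0
Move 2: W@(1,3) -> caps B=0 W=0
Move 3: B@(3,0) -> caps B=0 W=0
Move 4: W@(3,3) -> caps B=0 W=0
Move 5: B@(3,2) -> caps B=0 W=0
Move 6: W@(0,2) -> caps B=0 W=0
Move 7: B@(2,3) -> caps B=1 W=0
Move 8: W@(2,2) -> caps B=1 W=0
Move 9: B@(1,1) -> caps B=1 W=0
Move 10: W@(2,0) -> caps B=1 W=0
Move 11: B@(0,1) -> caps B=1 W=0
Move 12: W@(0,0) -> caps B=1 W=0

Answer: WBW.
.B.W
WBWB
B.B.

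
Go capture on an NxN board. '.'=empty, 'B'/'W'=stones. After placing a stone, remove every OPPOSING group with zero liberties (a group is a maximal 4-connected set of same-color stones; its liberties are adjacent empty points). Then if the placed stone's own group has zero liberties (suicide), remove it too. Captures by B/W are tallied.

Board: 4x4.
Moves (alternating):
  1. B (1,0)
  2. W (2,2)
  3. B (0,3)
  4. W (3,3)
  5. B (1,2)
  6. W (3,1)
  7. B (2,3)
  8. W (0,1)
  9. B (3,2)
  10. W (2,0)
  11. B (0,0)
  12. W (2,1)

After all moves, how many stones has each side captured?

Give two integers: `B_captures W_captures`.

Move 1: B@(1,0) -> caps B=0 W=0
Move 2: W@(2,2) -> caps B=0 W=0
Move 3: B@(0,3) -> caps B=0 W=0
Move 4: W@(3,3) -> caps B=0 W=0
Move 5: B@(1,2) -> caps B=0 W=0
Move 6: W@(3,1) -> caps B=0 W=0
Move 7: B@(2,3) -> caps B=0 W=0
Move 8: W@(0,1) -> caps B=0 W=0
Move 9: B@(3,2) -> caps B=1 W=0
Move 10: W@(2,0) -> caps B=1 W=0
Move 11: B@(0,0) -> caps B=1 W=0
Move 12: W@(2,1) -> caps B=1 W=0

Answer: 1 0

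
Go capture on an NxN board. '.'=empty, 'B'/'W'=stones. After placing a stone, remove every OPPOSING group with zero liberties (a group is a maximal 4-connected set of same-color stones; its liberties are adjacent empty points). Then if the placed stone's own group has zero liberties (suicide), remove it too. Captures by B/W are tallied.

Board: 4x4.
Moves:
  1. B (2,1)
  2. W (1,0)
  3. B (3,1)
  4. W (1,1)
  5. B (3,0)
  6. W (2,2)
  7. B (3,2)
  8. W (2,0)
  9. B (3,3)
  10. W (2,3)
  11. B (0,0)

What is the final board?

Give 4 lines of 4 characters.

Move 1: B@(2,1) -> caps B=0 W=0
Move 2: W@(1,0) -> caps B=0 W=0
Move 3: B@(3,1) -> caps B=0 W=0
Move 4: W@(1,1) -> caps B=0 W=0
Move 5: B@(3,0) -> caps B=0 W=0
Move 6: W@(2,2) -> caps B=0 W=0
Move 7: B@(3,2) -> caps B=0 W=0
Move 8: W@(2,0) -> caps B=0 W=0
Move 9: B@(3,3) -> caps B=0 W=0
Move 10: W@(2,3) -> caps B=0 W=5
Move 11: B@(0,0) -> caps B=0 W=5

Answer: B...
WW..
W.WW
....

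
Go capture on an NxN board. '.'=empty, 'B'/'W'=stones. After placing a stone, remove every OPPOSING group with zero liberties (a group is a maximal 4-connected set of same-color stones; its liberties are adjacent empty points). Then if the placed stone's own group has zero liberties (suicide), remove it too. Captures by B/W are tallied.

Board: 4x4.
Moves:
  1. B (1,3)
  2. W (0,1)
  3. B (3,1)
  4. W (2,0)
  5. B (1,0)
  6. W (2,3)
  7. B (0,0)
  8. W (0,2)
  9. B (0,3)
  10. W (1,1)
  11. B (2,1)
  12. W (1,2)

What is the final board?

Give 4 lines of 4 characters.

Move 1: B@(1,3) -> caps B=0 W=0
Move 2: W@(0,1) -> caps B=0 W=0
Move 3: B@(3,1) -> caps B=0 W=0
Move 4: W@(2,0) -> caps B=0 W=0
Move 5: B@(1,0) -> caps B=0 W=0
Move 6: W@(2,3) -> caps B=0 W=0
Move 7: B@(0,0) -> caps B=0 W=0
Move 8: W@(0,2) -> caps B=0 W=0
Move 9: B@(0,3) -> caps B=0 W=0
Move 10: W@(1,1) -> caps B=0 W=2
Move 11: B@(2,1) -> caps B=0 W=2
Move 12: W@(1,2) -> caps B=0 W=4

Answer: .WW.
.WW.
WB.W
.B..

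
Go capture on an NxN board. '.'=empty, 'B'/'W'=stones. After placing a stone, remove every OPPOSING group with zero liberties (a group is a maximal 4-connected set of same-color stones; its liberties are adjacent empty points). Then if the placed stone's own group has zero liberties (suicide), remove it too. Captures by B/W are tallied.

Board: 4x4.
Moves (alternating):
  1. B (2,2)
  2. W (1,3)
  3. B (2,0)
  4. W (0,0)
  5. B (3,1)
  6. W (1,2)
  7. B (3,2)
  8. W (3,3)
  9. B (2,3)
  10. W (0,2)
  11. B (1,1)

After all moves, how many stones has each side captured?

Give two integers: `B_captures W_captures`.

Answer: 1 0

Derivation:
Move 1: B@(2,2) -> caps B=0 W=0
Move 2: W@(1,3) -> caps B=0 W=0
Move 3: B@(2,0) -> caps B=0 W=0
Move 4: W@(0,0) -> caps B=0 W=0
Move 5: B@(3,1) -> caps B=0 W=0
Move 6: W@(1,2) -> caps B=0 W=0
Move 7: B@(3,2) -> caps B=0 W=0
Move 8: W@(3,3) -> caps B=0 W=0
Move 9: B@(2,3) -> caps B=1 W=0
Move 10: W@(0,2) -> caps B=1 W=0
Move 11: B@(1,1) -> caps B=1 W=0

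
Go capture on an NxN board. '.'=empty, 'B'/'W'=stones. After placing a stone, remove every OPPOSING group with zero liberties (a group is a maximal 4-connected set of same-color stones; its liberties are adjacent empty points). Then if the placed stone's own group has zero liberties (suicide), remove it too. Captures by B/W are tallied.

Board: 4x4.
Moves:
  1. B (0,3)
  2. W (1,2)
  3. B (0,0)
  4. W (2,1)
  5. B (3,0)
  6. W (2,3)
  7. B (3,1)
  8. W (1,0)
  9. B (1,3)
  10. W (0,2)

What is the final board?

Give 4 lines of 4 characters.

Move 1: B@(0,3) -> caps B=0 W=0
Move 2: W@(1,2) -> caps B=0 W=0
Move 3: B@(0,0) -> caps B=0 W=0
Move 4: W@(2,1) -> caps B=0 W=0
Move 5: B@(3,0) -> caps B=0 W=0
Move 6: W@(2,3) -> caps B=0 W=0
Move 7: B@(3,1) -> caps B=0 W=0
Move 8: W@(1,0) -> caps B=0 W=0
Move 9: B@(1,3) -> caps B=0 W=0
Move 10: W@(0,2) -> caps B=0 W=2

Answer: B.W.
W.W.
.W.W
BB..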